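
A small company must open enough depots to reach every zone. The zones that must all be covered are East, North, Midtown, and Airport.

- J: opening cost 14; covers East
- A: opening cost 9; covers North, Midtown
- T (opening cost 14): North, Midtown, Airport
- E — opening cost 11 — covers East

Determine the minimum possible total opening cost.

The greedy cost-per-new-zone heuristic would pick A, E, and T for 34, but a cheaper cover exists.
Choose T and E: together they cover East, North, Midtown, Airport — every zone.
Total opening cost: 14 + 11 = 25.
No cover costs less than 25.

25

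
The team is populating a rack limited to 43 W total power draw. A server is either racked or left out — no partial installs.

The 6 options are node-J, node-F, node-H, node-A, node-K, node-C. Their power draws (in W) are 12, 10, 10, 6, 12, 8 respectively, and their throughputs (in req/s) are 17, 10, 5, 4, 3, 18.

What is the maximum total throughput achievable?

50

Treat it as a binary knapsack problem.
node-J + node-F + node-A + node-C: power draw 12 + 10 + 6 + 8 = 36 ≤ 43, throughput 17 + 10 + 4 + 18 = 49.
node-J + node-F + node-H + node-C: power draw 12 + 10 + 10 + 8 = 40 ≤ 43, throughput 17 + 10 + 5 + 18 = 50.
node-J + node-F + node-K + node-C: power draw 12 + 10 + 12 + 8 = 42 ≤ 43, throughput 17 + 10 + 3 + 18 = 48.
Best is node-J, node-F, node-H, and node-C with total throughput 50.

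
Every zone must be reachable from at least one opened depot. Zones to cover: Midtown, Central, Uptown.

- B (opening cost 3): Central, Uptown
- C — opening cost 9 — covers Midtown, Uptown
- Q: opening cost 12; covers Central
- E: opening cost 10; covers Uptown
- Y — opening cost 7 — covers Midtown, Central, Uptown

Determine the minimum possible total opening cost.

This is an integer covering problem.
Y alone covers Midtown, Central, Uptown — every zone.
Total opening cost: 7.

7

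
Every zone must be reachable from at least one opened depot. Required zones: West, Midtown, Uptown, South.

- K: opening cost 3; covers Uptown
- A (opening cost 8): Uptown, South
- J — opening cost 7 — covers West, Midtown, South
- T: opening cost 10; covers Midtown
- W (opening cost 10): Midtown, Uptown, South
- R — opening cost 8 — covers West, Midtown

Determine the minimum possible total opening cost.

10

This is an integer covering problem.
Choose K and J: together they cover West, Midtown, Uptown, South — every zone.
Total opening cost: 3 + 7 = 10.
No cover costs less than 10.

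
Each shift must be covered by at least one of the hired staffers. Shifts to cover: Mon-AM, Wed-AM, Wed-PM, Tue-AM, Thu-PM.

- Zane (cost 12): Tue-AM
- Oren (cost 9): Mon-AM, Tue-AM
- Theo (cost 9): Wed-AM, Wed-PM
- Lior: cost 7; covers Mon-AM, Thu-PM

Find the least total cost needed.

Choose Oren, Theo, and Lior: together they cover Mon-AM, Wed-AM, Wed-PM, Tue-AM, Thu-PM — every shift.
Total cost: 9 + 9 + 7 = 25.

25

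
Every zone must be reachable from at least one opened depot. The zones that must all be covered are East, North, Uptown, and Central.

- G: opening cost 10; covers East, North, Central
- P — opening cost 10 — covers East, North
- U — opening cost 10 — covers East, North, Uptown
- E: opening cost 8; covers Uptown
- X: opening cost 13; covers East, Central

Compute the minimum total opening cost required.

18

This is an integer covering problem.
Choose G and E: together they cover East, North, Uptown, Central — every zone.
Total opening cost: 10 + 8 = 18.
No cover costs less than 18.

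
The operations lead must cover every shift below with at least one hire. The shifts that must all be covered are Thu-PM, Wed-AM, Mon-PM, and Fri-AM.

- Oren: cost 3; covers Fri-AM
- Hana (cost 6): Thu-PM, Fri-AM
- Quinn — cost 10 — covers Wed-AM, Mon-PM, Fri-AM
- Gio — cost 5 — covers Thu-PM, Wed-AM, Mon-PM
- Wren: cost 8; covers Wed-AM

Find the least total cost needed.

Choose Oren and Gio: together they cover Thu-PM, Wed-AM, Mon-PM, Fri-AM — every shift.
Total cost: 3 + 5 = 8.
No cover costs less than 8.

8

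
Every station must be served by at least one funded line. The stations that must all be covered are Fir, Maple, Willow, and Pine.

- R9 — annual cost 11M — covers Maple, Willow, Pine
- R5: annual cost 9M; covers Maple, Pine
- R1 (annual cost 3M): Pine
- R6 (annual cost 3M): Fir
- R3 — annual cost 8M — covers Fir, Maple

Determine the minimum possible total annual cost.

The greedy cost-per-new-station heuristic would pick R1, R6, and R9 for 17, but a cheaper cover exists.
Choose R9 and R6: together they cover Fir, Maple, Willow, Pine — every station.
Total annual cost: 11 + 3 = 14.
No cover costs less than 14.

14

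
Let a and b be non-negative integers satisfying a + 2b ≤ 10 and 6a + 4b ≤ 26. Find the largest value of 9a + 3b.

36

The continuous relaxation peaks at (4.33, 0) with value 39.00; rounding to a feasible lattice point costs some objective.
(a,b)=(4,0): 1·4+2·0=4≤10, 6·4+4·0=24≤26, objective 36.
(a,b)=(3,1): 1·3+2·1=5≤10, 6·3+4·1=22≤26, objective 30.
The best lattice point is (4,0), giving 36.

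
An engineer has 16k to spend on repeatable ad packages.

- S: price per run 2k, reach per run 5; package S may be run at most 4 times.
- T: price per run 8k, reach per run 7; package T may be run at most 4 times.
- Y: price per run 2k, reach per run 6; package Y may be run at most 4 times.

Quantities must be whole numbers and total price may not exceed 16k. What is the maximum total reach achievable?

44

Take 4×S and 4×Y: price 16 ≤ 16, reach 4·5 + 4·6 = 44.
Y has the best ratio (6/2) and is taken to its limit of 4; remaining capacity is filled optimally with the others.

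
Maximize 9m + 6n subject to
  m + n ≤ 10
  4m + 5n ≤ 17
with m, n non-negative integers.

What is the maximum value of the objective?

36

The continuous relaxation peaks at (4.25, 0) with value 38.25; rounding to a feasible lattice point costs some objective.
(m,n)=(4,0): 1·4+1·0=4≤10, 4·4+5·0=16≤17, objective 36.
(m,n)=(3,1): 1·3+1·1=4≤10, 4·3+5·1=17≤17, objective 33.
(m,n)=(3,0): 1·3+1·0=3≤10, 4·3+5·0=12≤17, objective 27.
No feasible integer point exceeds 36.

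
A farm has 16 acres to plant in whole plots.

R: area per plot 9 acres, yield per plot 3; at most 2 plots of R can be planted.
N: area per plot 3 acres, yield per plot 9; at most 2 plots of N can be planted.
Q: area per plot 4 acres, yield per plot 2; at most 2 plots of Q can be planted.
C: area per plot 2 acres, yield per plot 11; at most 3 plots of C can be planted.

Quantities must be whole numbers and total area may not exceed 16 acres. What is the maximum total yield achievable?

This is a bounded integer knapsack.
Take 2×N, 1×Q, and 3×C: area 16 ≤ 16, yield 2·9 + 1·2 + 3·11 = 53.
C has the best ratio (11/2) and is taken to its limit of 3; remaining capacity is filled optimally with the others.

53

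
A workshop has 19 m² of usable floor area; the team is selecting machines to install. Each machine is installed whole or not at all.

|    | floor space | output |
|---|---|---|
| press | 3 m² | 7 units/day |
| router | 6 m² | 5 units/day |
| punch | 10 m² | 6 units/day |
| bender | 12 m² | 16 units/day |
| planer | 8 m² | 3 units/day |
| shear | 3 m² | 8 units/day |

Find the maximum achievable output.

31

Allowing fractional choices, the relaxed optimum would be about 31.8, but machines are indivisible.
press + bender: floor space 3 + 12 = 15 ≤ 19, output 7 + 16 = 23.
bender + shear: floor space 12 + 3 = 15 ≤ 19, output 16 + 8 = 24.
press + bender + shear: floor space 3 + 12 + 3 = 18 ≤ 19, output 7 + 16 + 8 = 31.
Best is press, bender, and shear with total output 31.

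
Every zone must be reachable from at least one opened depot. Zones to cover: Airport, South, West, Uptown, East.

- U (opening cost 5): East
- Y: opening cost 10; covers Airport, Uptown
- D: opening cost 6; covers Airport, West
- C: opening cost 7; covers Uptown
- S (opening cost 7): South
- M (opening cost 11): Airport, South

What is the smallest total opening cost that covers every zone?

25

Choose U, D, C, and S: together they cover Airport, South, West, Uptown, East — every zone.
Total opening cost: 5 + 6 + 7 + 7 = 25.
No cover costs less than 25.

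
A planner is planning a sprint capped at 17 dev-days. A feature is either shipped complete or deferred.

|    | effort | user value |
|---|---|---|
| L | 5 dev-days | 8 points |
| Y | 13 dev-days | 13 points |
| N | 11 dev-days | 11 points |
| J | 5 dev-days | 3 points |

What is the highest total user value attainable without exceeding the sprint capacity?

Allowing fractional choices, the relaxed optimum would be about 20.0, but features are indivisible.
Y: effort 13 ≤ 17, user value 13.
N + J: effort 11 + 5 = 16 ≤ 17, user value 11 + 3 = 14.
L + N: effort 5 + 11 = 16 ≤ 17, user value 8 + 11 = 19.
Best is L and N with total user value 19.

19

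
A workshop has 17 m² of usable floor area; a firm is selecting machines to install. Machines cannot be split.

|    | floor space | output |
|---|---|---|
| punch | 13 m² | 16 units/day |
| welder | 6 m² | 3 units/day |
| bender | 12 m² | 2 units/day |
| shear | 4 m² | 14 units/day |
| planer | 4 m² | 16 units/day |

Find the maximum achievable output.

33

Allowing fractional choices, the relaxed optimum would be about 41.1, but machines are indivisible.
welder + shear + planer: floor space 6 + 4 + 4 = 14 ≤ 17, output 3 + 14 + 16 = 33.
punch + planer: floor space 13 + 4 = 17 ≤ 17, output 16 + 16 = 32.
Best is welder, shear, and planer with total output 33.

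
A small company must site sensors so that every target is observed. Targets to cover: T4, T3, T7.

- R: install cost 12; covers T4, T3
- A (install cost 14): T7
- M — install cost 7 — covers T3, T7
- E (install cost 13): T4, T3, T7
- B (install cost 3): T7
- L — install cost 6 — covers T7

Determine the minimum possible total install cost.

13

The greedy cost-per-new-target heuristic would pick B and R for 15, but a cheaper cover exists.
E alone covers T4, T3, T7 — every target.
Total install cost: 13.
No cover costs less than 13.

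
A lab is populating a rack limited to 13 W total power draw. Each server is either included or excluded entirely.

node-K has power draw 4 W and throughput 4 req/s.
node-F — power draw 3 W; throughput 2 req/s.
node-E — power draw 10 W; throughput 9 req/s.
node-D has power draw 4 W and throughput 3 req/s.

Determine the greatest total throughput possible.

11

Allowing fractional choices, the relaxed optimum would be about 12.1, but servers are indivisible.
node-E: power draw 10 ≤ 13, throughput 9.
node-F + node-E: power draw 3 + 10 = 13 ≤ 13, throughput 2 + 9 = 11.
Best is node-F and node-E with total throughput 11.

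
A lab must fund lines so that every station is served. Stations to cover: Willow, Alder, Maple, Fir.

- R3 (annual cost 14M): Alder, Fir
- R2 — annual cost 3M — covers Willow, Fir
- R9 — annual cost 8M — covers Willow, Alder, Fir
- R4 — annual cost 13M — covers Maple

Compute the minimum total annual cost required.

21

The greedy cost-per-new-station heuristic would pick R2, R9, and R4 for 24, but a cheaper cover exists.
Choose R9 and R4: together they cover Willow, Alder, Maple, Fir — every station.
Total annual cost: 8 + 13 = 21.
No cover costs less than 21.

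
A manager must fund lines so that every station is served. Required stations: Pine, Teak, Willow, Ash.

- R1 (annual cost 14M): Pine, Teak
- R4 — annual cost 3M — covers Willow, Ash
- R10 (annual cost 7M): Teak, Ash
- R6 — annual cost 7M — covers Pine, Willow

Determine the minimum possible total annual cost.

The greedy cost-per-new-station heuristic would pick R4 and R1 for 17, but a cheaper cover exists.
Choose R10 and R6: together they cover Pine, Teak, Willow, Ash — every station.
Total annual cost: 7 + 7 = 14.
No cover costs less than 14.

14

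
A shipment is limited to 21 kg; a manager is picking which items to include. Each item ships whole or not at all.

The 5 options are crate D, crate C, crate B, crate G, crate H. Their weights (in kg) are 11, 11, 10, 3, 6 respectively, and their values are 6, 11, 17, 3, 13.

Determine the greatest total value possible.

33

crate C + crate B: weight 11 + 10 = 21 ≤ 21, value 11 + 17 = 28.
crate B + crate G + crate H: weight 10 + 3 + 6 = 19 ≤ 21, value 17 + 3 + 13 = 33.
crate B + crate H: weight 10 + 6 = 16 ≤ 21, value 17 + 13 = 30.
Best is crate B, crate G, and crate H with total value 33.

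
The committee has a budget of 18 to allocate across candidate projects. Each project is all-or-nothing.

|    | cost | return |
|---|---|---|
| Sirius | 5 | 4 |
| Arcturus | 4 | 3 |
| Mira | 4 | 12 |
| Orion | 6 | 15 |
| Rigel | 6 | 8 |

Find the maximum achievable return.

Treat it as a binary knapsack problem.
Take Mira, Orion, and Rigel: cost 4 + 6 + 6 = 16 ≤ 18, return 12 + 15 + 8 = 35.
No other feasible combination does better.

35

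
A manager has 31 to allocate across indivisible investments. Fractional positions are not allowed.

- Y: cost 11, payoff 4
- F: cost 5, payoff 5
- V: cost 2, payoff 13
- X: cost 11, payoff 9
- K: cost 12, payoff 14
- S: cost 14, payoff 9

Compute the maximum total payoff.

41

Allowing fractional choices, the relaxed optimum would be about 41.6, but investments are indivisible.
V + X + K: cost 2 + 11 + 12 = 25 ≤ 31, payoff 13 + 9 + 14 = 36.
F + V + X + K: cost 5 + 2 + 11 + 12 = 30 ≤ 31, payoff 5 + 13 + 9 + 14 = 41.
V + K + S: cost 2 + 12 + 14 = 28 ≤ 31, payoff 13 + 14 + 9 = 36.
Best is F, V, X, and K with total payoff 41.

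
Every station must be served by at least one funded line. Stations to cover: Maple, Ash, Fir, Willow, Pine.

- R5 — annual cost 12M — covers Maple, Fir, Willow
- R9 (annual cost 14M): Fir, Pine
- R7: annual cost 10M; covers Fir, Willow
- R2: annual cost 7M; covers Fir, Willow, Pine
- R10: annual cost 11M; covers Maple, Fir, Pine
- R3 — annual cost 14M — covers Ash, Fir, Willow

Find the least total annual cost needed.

25

This is an integer covering problem.
The greedy cost-per-new-station heuristic would pick R2, R10, and R3 for 32, but a cheaper cover exists.
Choose R10 and R3: together they cover Maple, Ash, Fir, Willow, Pine — every station.
Total annual cost: 11 + 14 = 25.
No cover costs less than 25.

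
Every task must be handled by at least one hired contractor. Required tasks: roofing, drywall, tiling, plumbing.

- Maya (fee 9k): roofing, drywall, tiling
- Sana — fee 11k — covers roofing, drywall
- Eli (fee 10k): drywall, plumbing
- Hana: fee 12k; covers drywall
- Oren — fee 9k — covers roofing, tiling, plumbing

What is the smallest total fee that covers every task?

Choose Maya and Oren: together they cover roofing, drywall, tiling, plumbing — every task.
Total fee: 9 + 9 = 18.
No cover costs less than 18.

18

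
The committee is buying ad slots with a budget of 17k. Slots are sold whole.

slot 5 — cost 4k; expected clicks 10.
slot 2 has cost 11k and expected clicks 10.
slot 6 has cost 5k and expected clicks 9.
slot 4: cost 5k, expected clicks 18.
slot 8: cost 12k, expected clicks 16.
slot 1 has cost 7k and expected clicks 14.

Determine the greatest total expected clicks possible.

42

slot 5 + slot 4 + slot 1: cost 4 + 5 + 7 = 16 ≤ 17, expected clicks 10 + 18 + 14 = 42.
slot 5 + slot 6 + slot 4: cost 4 + 5 + 5 = 14 ≤ 17, expected clicks 10 + 9 + 18 = 37.
slot 6 + slot 4 + slot 1: cost 5 + 5 + 7 = 17 ≤ 17, expected clicks 9 + 18 + 14 = 41.
Best is slot 5, slot 4, and slot 1 with total expected clicks 42.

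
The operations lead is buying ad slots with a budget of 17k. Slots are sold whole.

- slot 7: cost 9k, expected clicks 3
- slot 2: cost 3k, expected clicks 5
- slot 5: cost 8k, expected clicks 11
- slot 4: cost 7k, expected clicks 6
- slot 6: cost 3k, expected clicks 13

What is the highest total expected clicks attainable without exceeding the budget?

29

Take slot 2, slot 5, and slot 6: cost 3 + 8 + 3 = 14 ≤ 17, expected clicks 5 + 11 + 13 = 29.
No other feasible combination does better.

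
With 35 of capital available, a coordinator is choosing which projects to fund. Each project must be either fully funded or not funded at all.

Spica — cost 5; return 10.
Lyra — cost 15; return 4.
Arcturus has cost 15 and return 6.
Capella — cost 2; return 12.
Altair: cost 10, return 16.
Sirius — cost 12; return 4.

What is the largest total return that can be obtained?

44

Spica + Lyra + Capella + Altair: cost 5 + 15 + 2 + 10 = 32 ≤ 35, return 10 + 4 + 12 + 16 = 42.
Spica + Capella + Altair + Sirius: cost 5 + 2 + 10 + 12 = 29 ≤ 35, return 10 + 12 + 16 + 4 = 42.
Spica + Arcturus + Capella + Altair: cost 5 + 15 + 2 + 10 = 32 ≤ 35, return 10 + 6 + 12 + 16 = 44.
Best is Spica, Arcturus, Capella, and Altair with total return 44.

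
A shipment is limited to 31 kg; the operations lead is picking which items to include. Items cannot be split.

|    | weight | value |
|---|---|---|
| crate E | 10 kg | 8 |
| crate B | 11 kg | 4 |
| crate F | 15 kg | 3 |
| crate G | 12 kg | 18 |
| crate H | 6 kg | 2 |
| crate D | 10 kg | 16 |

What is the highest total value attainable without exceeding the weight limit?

crate G + crate H + crate D: weight 12 + 6 + 10 = 28 ≤ 31, value 18 + 2 + 16 = 36.
crate G + crate D: weight 12 + 10 = 22 ≤ 31, value 18 + 16 = 34.
crate E + crate G + crate H: weight 10 + 12 + 6 = 28 ≤ 31, value 8 + 18 + 2 = 28.
Best is crate G, crate H, and crate D with total value 36.

36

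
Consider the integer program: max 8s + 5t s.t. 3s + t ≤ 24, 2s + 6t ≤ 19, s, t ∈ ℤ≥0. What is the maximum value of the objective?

The continuous relaxation peaks at (7.81, 0.562) with value 65.31; rounding to a feasible lattice point costs some objective.
(s,t)=(8,0): 3·8+1·0=24≤24, 2·8+6·0=16≤19, objective 64.
(s,t)=(7,0): 3·7+1·0=21≤24, 2·7+6·0=14≤19, objective 56.
(s,t)=(6,1): 3·6+1·1=19≤24, 2·6+6·1=18≤19, objective 53.
(s,t)=(6,0): 3·6+1·0=18≤24, 2·6+6·0=12≤19, objective 48.
Maximum is 64 at (s,t)=(8,0).

64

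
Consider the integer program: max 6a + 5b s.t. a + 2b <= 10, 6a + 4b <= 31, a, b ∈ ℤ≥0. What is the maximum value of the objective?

33

Relaxing integrality, the LP optimum is 34.62 at (a,b) = (2.75, 3.62), which is not an integer point.
(a,b)=(3,3): 1·3+2·3=9≤10, 6·3+4·3=30≤31, objective 33.
(a,b)=(2,4): 1·2+2·4=10≤10, 6·2+4·4=28≤31, objective 32.
(a,b)=(3,2): 1·3+2·2=7≤10, 6·3+4·2=26≤31, objective 28.
(a,b)=(2,3): 1·2+2·3=8≤10, 6·2+4·3=24≤31, objective 27.
No feasible integer point exceeds 33.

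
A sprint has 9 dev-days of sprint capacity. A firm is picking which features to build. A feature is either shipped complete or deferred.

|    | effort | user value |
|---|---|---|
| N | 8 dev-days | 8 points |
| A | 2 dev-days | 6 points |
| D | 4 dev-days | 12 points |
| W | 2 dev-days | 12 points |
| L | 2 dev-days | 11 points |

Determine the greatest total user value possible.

35

Treat it as a binary knapsack problem.
Allowing fractional choices, the relaxed optimum would be about 38.0, but features are indivisible.
A + W + L: effort 2 + 2 + 2 = 6 ≤ 9, user value 6 + 12 + 11 = 29.
D + W + L: effort 4 + 2 + 2 = 8 ≤ 9, user value 12 + 12 + 11 = 35.
A + D + W: effort 2 + 4 + 2 = 8 ≤ 9, user value 6 + 12 + 12 = 30.
Best is D, W, and L with total user value 35.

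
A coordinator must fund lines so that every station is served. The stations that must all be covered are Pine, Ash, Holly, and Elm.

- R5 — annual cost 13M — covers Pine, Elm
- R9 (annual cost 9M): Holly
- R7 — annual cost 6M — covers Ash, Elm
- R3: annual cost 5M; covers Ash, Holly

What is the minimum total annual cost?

The greedy cost-per-new-station heuristic would pick R3, R7, and R5 for 24, but a cheaper cover exists.
Choose R5 and R3: together they cover Pine, Ash, Holly, Elm — every station.
Total annual cost: 13 + 5 = 18.
No cover costs less than 18.

18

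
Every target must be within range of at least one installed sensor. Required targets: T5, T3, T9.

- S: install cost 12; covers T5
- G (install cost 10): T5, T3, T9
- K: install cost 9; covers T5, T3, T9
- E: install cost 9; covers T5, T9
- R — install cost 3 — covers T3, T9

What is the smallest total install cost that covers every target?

This is a weighted set-cover instance.
The greedy cost-per-new-target heuristic would pick R and K for 12, but a cheaper cover exists.
K alone covers T5, T3, T9 — every target.
Total install cost: 9.
No cover costs less than 9.

9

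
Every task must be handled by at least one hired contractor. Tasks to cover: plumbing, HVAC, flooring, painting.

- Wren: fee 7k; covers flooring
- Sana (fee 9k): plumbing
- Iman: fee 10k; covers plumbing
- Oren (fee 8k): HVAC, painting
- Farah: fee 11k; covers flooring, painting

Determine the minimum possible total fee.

24

Choose Wren, Sana, and Oren: together they cover plumbing, HVAC, flooring, painting — every task.
Total fee: 7 + 9 + 8 = 24.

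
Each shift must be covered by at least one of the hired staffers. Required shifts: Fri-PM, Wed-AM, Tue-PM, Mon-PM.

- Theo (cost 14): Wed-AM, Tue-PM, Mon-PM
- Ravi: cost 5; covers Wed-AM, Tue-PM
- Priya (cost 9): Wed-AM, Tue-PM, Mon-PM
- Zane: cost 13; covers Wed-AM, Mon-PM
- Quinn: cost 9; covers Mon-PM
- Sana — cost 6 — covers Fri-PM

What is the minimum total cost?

15

The greedy cost-per-new-shift heuristic would pick Ravi, Sana, and Priya for 20, but a cheaper cover exists.
Choose Priya and Sana: together they cover Fri-PM, Wed-AM, Tue-PM, Mon-PM — every shift.
Total cost: 9 + 6 = 15.
No cover costs less than 15.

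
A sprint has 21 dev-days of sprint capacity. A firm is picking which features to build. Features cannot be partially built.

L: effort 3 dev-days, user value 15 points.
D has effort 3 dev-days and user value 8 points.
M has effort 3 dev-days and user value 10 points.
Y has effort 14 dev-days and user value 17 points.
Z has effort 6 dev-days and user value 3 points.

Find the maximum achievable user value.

Take L, M, and Y: effort 3 + 3 + 14 = 20 ≤ 21, user value 15 + 10 + 17 = 42.
No other feasible combination does better.

42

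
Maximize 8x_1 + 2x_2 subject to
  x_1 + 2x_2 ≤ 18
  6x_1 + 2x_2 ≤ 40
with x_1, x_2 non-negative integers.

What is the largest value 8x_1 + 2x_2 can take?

52

(x_1,x_2)=(6,2): 1·6+2·2=10≤18, 6·6+2·2=40≤40, objective 52.
(x_1,x_2)=(6,1): 1·6+2·1=8≤18, 6·6+2·1=38≤40, objective 50.
Maximum is 52 at (x_1,x_2)=(6,2).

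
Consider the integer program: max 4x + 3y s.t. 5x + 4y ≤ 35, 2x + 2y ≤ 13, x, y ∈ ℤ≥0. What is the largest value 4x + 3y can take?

Relaxing integrality, the LP optimum is 26.00 at (x,y) = (6.5, 0), which is not an integer point.
(x,y)=(6,0): 5·6+4·0=30≤35, 2·6+2·0=12≤13, objective 24.
(x,y)=(5,1): 5·5+4·1=29≤35, 2·5+2·1=12≤13, objective 23.
(x,y)=(5,0): 5·5+4·0=25≤35, 2·5+2·0=10≤13, objective 20.
No feasible integer point exceeds 24.

24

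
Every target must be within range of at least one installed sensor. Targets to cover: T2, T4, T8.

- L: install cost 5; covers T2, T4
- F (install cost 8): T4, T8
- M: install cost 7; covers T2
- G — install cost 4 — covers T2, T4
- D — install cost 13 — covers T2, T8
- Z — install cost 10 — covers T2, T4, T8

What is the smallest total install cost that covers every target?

10

Z alone covers T2, T4, T8 — every target.
Total install cost: 10.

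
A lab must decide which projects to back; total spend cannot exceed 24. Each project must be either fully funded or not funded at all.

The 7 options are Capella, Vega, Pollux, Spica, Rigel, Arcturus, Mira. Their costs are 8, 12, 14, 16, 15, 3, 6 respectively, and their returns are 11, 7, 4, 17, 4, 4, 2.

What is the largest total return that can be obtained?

28

Capella + Vega + Arcturus: cost 8 + 12 + 3 = 23 ≤ 24, return 11 + 7 + 4 = 22.
Spica + Arcturus: cost 16 + 3 = 19 ≤ 24, return 17 + 4 = 21.
Capella + Spica: cost 8 + 16 = 24 ≤ 24, return 11 + 17 = 28.
Best is Capella and Spica with total return 28.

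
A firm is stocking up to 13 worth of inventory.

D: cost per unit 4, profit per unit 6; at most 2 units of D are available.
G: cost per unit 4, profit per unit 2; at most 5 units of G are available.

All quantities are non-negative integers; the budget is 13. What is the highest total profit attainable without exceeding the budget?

D has the best ratio (6/4); taking only D gives at most 2×6 = 12 (stopped by the supply cap of 2).
Mixing does better — 2×D and 1×G: cost 12 ≤ 13, profit 2·6 + 1·2 = 14.

14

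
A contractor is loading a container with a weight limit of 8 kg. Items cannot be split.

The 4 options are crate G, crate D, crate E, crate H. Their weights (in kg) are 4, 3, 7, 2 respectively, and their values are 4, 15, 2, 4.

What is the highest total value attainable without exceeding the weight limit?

19

Allowing fractional choices, the relaxed optimum would be about 22.0, but items are indivisible.
crate G + crate D: weight 4 + 3 = 7 ≤ 8, value 4 + 15 = 19.
crate D + crate H: weight 3 + 2 = 5 ≤ 8, value 15 + 4 = 19.
crate D: weight 3 ≤ 8, value 15.
The maximum value is 19; one optimal choice is crate D and crate H.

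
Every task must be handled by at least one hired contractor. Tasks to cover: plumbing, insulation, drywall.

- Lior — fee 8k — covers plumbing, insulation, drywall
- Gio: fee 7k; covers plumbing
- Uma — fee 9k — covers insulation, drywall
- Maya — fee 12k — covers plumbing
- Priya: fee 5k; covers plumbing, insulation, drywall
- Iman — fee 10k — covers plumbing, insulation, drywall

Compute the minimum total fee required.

Priya alone covers plumbing, insulation, drywall — every task.
Total fee: 5.
No cover costs less than 5.

5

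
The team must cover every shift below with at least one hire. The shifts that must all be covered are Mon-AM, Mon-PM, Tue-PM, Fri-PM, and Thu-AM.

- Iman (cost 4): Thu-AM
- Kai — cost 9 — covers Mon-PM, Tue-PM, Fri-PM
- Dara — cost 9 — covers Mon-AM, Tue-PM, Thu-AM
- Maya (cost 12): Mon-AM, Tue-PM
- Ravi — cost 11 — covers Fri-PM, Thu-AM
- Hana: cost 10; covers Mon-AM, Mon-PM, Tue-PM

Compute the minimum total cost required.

This is a weighted set-cover instance.
The greedy cost-per-new-shift heuristic would pick Kai, Iman, and Dara for 22, but a cheaper cover exists.
Choose Kai and Dara: together they cover Mon-AM, Mon-PM, Tue-PM, Fri-PM, Thu-AM — every shift.
Total cost: 9 + 9 = 18.
No cover costs less than 18.

18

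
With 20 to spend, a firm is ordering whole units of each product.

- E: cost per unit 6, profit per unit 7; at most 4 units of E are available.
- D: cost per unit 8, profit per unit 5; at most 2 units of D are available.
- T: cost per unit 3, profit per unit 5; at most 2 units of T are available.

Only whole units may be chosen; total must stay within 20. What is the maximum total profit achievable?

This is a bounded integer knapsack.
T has the best ratio (5/3); taking only T gives at most 2×5 = 10 (stopped by the supply cap of 2).
Mixing does better — 2×E and 2×T: cost 18 ≤ 20, profit 2·7 + 2·5 = 24.

24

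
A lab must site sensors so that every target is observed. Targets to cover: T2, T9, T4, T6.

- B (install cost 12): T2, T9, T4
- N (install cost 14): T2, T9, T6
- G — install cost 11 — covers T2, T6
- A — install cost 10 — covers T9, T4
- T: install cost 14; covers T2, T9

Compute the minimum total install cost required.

21

The greedy cost-per-new-target heuristic would pick B and G for 23, but a cheaper cover exists.
Choose G and A: together they cover T2, T9, T4, T6 — every target.
Total install cost: 11 + 10 = 21.
No cover costs less than 21.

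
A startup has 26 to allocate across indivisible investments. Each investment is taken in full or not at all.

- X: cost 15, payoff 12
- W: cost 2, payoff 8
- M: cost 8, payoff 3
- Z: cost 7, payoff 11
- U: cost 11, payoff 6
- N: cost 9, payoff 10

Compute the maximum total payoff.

Allowing fractional choices, the relaxed optimum would be about 35.4, but investments are indivisible.
X + W + Z: cost 15 + 2 + 7 = 24 ≤ 26, payoff 12 + 8 + 11 = 31.
W + M + Z + N: cost 2 + 8 + 7 + 9 = 26 ≤ 26, payoff 8 + 3 + 11 + 10 = 32.
Best is W, M, Z, and N with total payoff 32.

32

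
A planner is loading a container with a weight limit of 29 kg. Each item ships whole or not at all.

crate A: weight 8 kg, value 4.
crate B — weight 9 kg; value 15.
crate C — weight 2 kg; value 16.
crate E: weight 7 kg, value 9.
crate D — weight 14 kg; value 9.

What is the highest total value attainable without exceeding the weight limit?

This is an integer program with binary decision variables.
Take crate A, crate B, crate C, and crate E: weight 8 + 9 + 2 + 7 = 26 ≤ 29, value 4 + 15 + 16 + 9 = 44.
No other feasible combination does better.

44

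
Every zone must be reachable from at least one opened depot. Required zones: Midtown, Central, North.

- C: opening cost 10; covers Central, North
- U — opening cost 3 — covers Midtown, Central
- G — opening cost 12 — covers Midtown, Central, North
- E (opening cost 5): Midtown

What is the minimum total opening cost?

This is a weighted set-cover instance.
G alone covers Midtown, Central, North — every zone.
Total opening cost: 12.

12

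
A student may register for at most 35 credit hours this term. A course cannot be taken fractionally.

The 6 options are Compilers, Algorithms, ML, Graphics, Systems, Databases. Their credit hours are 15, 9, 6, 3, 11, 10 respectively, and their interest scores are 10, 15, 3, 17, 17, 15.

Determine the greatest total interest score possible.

64

Allowing fractional choices, the relaxed optimum would be about 65.3, but courses are indivisible.
Algorithms + ML + Graphics + Systems: credit hours 9 + 6 + 3 + 11 = 29 ≤ 35, interest score 15 + 3 + 17 + 17 = 52.
Algorithms + Graphics + Systems + Databases: credit hours 9 + 3 + 11 + 10 = 33 ≤ 35, interest score 15 + 17 + 17 + 15 = 64.
ML + Graphics + Systems + Databases: credit hours 6 + 3 + 11 + 10 = 30 ≤ 35, interest score 3 + 17 + 17 + 15 = 52.
Best is Algorithms, Graphics, Systems, and Databases with total interest score 64.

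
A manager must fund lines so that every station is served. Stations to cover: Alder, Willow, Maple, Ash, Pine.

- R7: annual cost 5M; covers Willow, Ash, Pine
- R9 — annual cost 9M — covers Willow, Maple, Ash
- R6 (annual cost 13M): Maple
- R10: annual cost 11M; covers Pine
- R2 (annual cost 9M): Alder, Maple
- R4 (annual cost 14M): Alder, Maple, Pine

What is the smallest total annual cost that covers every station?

This is a weighted set-cover instance.
Choose R7 and R2: together they cover Alder, Willow, Maple, Ash, Pine — every station.
Total annual cost: 5 + 9 = 14.

14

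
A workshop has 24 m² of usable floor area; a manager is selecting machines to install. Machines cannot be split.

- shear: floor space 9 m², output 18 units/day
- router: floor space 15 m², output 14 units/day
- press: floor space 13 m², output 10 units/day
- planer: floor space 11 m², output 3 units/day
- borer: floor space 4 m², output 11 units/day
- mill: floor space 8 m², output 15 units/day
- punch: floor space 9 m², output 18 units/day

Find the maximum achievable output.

47

Treat it as a binary knapsack problem.
Allowing fractional choices, the relaxed optimum would be about 50.8, but machines are indivisible.
shear + borer + punch: floor space 9 + 4 + 9 = 22 ≤ 24, output 18 + 11 + 18 = 47.
shear + borer + mill: floor space 9 + 4 + 8 = 21 ≤ 24, output 18 + 11 + 15 = 44.
Best is shear, borer, and punch with total output 47.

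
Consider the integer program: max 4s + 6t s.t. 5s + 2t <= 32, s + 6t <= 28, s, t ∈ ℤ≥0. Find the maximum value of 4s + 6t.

40

Relaxing integrality, the LP optimum is 42.57 at (s,t) = (4.86, 3.86), which is not an integer point.
(s,t)=(4,4): 5·4+2·4=28≤32, 1·4+6·4=28≤28, objective 40.
(s,t)=(5,3): 5·5+2·3=31≤32, 1·5+6·3=23≤28, objective 38.
(s,t)=(3,4): 5·3+2·4=23≤32, 1·3+6·4=27≤28, objective 36.
(s,t)=(4,3): 5·4+2·3=26≤32, 1·4+6·3=22≤28, objective 34.
No feasible integer point exceeds 40.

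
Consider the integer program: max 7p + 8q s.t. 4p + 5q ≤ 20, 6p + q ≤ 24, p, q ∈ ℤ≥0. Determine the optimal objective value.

(p,q)=(0,4): 4·0+5·4=20≤20, 6·0+1·4=4≤24, objective 32.
(p,q)=(1,3): 4·1+5·3=19≤20, 6·1+1·3=9≤24, objective 31.
(p,q)=(3,1): 4·3+5·1=17≤20, 6·3+1·1=19≤24, objective 29.
(p,q)=(4,0): 4·4+5·0=16≤20, 6·4+1·0=24≤24, objective 28.
No feasible integer point exceeds 32.

32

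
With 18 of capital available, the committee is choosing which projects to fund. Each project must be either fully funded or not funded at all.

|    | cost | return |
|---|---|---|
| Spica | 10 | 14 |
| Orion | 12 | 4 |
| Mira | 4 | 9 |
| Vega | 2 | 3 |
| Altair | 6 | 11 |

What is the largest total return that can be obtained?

28

This is a 0-1 knapsack instance.
Allowing fractional choices, the relaxed optimum would be about 31.4, but projects are indivisible.
Spica + Mira + Vega: cost 10 + 4 + 2 = 16 ≤ 18, return 14 + 9 + 3 = 26.
Spica + Vega + Altair: cost 10 + 2 + 6 = 18 ≤ 18, return 14 + 3 + 11 = 28.
Best is Spica, Vega, and Altair with total return 28.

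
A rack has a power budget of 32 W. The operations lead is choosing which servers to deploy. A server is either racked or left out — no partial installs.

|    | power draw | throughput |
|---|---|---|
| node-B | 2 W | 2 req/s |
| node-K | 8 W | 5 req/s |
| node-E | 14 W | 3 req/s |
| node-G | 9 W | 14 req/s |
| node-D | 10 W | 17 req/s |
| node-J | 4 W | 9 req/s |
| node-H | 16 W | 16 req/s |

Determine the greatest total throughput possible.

45

node-K + node-G + node-D + node-J: power draw 8 + 9 + 10 + 4 = 31 ≤ 32, throughput 5 + 14 + 17 + 9 = 45.
node-B + node-D + node-J + node-H: power draw 2 + 10 + 4 + 16 = 32 ≤ 32, throughput 2 + 17 + 9 + 16 = 44.
node-B + node-G + node-D + node-J: power draw 2 + 9 + 10 + 4 = 25 ≤ 32, throughput 2 + 14 + 17 + 9 = 42.
Best is node-K, node-G, node-D, and node-J with total throughput 45.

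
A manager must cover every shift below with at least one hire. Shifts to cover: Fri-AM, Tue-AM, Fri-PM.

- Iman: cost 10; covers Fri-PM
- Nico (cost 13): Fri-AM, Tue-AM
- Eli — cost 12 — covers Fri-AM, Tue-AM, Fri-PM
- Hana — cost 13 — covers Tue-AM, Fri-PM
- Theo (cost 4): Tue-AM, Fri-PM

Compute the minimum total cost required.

12

This is a weighted set-cover instance.
The greedy cost-per-new-shift heuristic would pick Theo and Eli for 16, but a cheaper cover exists.
Eli alone covers Fri-AM, Tue-AM, Fri-PM — every shift.
Total cost: 12.
No cover costs less than 12.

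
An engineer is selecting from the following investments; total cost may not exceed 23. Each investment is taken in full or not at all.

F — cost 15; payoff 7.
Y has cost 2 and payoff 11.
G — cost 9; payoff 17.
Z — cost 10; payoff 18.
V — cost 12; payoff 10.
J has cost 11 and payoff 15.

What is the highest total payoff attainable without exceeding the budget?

Allowing fractional choices, the relaxed optimum would be about 48.7, but investments are indivisible.
Y + Z + J: cost 2 + 10 + 11 = 23 ≤ 23, payoff 11 + 18 + 15 = 44.
Y + G + J: cost 2 + 9 + 11 = 22 ≤ 23, payoff 11 + 17 + 15 = 43.
Y + G + Z: cost 2 + 9 + 10 = 21 ≤ 23, payoff 11 + 17 + 18 = 46.
Best is Y, G, and Z with total payoff 46.

46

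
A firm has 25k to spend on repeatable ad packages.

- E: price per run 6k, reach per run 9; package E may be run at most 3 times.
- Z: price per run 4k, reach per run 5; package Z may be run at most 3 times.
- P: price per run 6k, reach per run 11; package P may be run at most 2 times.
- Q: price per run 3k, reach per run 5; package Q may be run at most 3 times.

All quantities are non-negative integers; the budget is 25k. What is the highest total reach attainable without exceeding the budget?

P has the best ratio (11/6); taking only P gives at most 2×11 = 22 (stopped by the supply cap of 2).
Mixing does better — 1×Z, 2×P, and 3×Q: price 25 ≤ 25, reach 1·5 + 2·11 + 3·5 = 42.

42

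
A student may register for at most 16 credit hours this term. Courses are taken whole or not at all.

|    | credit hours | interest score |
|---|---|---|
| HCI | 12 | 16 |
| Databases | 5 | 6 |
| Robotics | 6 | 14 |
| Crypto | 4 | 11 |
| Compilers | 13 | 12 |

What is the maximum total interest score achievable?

Allowing fractional choices, the relaxed optimum would be about 33.0, but courses are indivisible.
Databases + Robotics + Crypto: credit hours 5 + 6 + 4 = 15 ≤ 16, interest score 6 + 14 + 11 = 31.
Robotics + Crypto: credit hours 6 + 4 = 10 ≤ 16, interest score 14 + 11 = 25.
HCI + Crypto: credit hours 12 + 4 = 16 ≤ 16, interest score 16 + 11 = 27.
Best is Databases, Robotics, and Crypto with total interest score 31.

31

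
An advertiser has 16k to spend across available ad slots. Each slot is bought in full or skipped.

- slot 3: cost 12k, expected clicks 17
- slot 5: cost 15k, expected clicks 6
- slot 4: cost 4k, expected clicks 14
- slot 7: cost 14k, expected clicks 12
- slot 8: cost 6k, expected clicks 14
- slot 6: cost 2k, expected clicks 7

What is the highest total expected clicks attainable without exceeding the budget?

This is an integer program with binary decision variables.
slot 3 + slot 4: cost 12 + 4 = 16 ≤ 16, expected clicks 17 + 14 = 31.
slot 4 + slot 8 + slot 6: cost 4 + 6 + 2 = 12 ≤ 16, expected clicks 14 + 14 + 7 = 35.
Best is slot 4, slot 8, and slot 6 with total expected clicks 35.

35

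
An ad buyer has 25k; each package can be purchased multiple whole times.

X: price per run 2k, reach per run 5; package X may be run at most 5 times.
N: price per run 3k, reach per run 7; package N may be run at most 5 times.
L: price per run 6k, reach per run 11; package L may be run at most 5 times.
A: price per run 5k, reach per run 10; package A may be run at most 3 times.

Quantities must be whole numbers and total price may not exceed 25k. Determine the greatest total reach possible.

60

X has the best ratio (5/2); taking only X gives at most 5×5 = 25 (stopped by the supply cap of 5).
Mixing does better — 5×X and 5×N: price 25 ≤ 25, reach 5·5 + 5·7 = 60.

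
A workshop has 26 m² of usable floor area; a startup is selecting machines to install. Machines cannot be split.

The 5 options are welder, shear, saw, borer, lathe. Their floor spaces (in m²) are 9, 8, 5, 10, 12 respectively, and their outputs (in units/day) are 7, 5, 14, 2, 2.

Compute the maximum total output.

26

This is an integer program with binary decision variables.
Take welder, shear, and saw: floor space 9 + 8 + 5 = 22 ≤ 26, output 7 + 5 + 14 = 26.
No other feasible combination does better.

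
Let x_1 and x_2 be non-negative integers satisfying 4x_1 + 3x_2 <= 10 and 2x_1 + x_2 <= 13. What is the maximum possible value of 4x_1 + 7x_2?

21

(x_1,x_2)=(0,3): 4·0+3·3=9≤10, 2·0+1·3=3≤13, objective 21.
(x_1,x_2)=(1,2): 4·1+3·2=10≤10, 2·1+1·2=4≤13, objective 18.
No feasible integer point exceeds 21.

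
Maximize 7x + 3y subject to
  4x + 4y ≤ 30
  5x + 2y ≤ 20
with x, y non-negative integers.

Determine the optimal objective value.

29

(x,y)=(2,5) is feasible, giving 29.
(x,y)=(2,4) is feasible, giving 26.
(x,y)=(1,6) is feasible, giving 25.
No feasible integer point exceeds 29.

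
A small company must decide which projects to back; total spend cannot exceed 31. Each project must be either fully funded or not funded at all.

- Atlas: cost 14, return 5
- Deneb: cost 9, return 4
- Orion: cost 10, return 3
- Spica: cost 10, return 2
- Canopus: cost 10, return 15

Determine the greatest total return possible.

22

Treat it as a binary knapsack problem.
Atlas + Canopus: cost 14 + 10 = 24 ≤ 31, return 5 + 15 = 20.
Deneb + Spica + Canopus: cost 9 + 10 + 10 = 29 ≤ 31, return 4 + 2 + 15 = 21.
Deneb + Orion + Canopus: cost 9 + 10 + 10 = 29 ≤ 31, return 4 + 3 + 15 = 22.
Best is Deneb, Orion, and Canopus with total return 22.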